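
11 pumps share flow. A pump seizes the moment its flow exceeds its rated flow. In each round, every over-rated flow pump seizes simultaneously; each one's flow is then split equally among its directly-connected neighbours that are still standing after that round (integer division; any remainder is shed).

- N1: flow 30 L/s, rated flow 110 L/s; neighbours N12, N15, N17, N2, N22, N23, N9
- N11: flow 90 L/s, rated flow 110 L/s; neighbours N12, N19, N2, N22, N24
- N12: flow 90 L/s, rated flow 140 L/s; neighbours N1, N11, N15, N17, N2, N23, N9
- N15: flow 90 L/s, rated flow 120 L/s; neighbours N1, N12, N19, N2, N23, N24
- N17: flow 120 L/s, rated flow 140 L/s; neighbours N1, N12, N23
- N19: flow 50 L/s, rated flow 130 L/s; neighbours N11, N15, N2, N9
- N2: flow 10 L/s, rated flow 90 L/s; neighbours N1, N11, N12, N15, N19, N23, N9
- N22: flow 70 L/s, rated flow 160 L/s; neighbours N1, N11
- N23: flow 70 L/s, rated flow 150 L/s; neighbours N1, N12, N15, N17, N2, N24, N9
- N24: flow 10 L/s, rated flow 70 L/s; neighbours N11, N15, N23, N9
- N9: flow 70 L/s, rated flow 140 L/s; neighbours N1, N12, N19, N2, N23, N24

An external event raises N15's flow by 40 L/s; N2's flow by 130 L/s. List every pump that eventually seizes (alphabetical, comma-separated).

Round 1 — N15 at 130 > 120; N2 at 140 > 90. N15, N2 seize.
  N15 sheds 130 L/s to N1, N12, N19, N23, N24: 26 each.
    N1: 30+26 = 56 ≤ 110
    N12: 90+26 = 116 ≤ 140
    N19: 50+26 = 76 ≤ 130
    N23: 70+26 = 96 ≤ 150
    N24: 10+26 = 36 ≤ 70
  N2 sheds 140 L/s to N1, N11, N12, N19, N23, N9: 23 each (2 lost).
    N1: 56+23 = 79 ≤ 110
    N11: 90+23 = 113 > 110
    N12: 116+23 = 139 ≤ 140
    N19: 76+23 = 99 ≤ 130
    N23: 96+23 = 119 ≤ 150
    N9: 70+23 = 93 ≤ 140
Round 2 — N11 seizes.
  N11 sheds 113 L/s to N12, N19, N22, N24: 28 each (1 lost).
    N12: 139+28 = 167 > 140
    N19: 99+28 = 127 ≤ 130
    N22: 70+28 = 98 ≤ 160
    N24: 36+28 = 64 ≤ 70
Round 3 — N12 seizes.
  N12 sheds 167 L/s to N1, N17, N23, N9: 41 each (3 lost).
    N1: 79+41 = 120 > 110
    N17: 120+41 = 161 > 140
    N23: 119+41 = 160 > 150
    N9: 93+41 = 134 ≤ 140
Round 4 — N1, N17, N23 seize.
  N1 sheds 120 L/s to N22, N9: 60 each.
    N22: 98+60 = 158 ≤ 160
    N9: 134+60 = 194 > 140
  N17 sheds 161 L/s: no online neighbours, lost.
  N23 sheds 160 L/s to N24, N9: 80 each.
    N24: 64+80 = 144 > 70
    N9: 194+80 = 274 > 140
Round 5 — N24, N9 seize.
  N24 sheds 144 L/s: no online neighbours, lost.
  N9 sheds 274 L/s to N19: 274 each.
    N19: 127+274 = 401 > 130
Round 6 — N19 seizes.
  N19 sheds 401 L/s: no online neighbours, lost.
No further seizures.

N1, N11, N12, N15, N17, N19, N2, N23, N24, N9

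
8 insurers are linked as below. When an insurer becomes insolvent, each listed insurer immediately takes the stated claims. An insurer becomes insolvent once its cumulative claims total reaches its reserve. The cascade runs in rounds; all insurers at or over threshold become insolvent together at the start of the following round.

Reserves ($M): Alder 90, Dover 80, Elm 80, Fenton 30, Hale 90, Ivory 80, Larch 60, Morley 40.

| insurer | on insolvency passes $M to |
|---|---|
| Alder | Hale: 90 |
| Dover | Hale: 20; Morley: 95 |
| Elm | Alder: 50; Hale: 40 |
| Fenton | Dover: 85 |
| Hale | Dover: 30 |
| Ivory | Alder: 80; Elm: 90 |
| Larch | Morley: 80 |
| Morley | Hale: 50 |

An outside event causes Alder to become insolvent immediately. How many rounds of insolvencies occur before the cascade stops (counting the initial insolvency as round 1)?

2

Round 1 — Alder becomes insolvent (initial).
  Hale: +90 → 90 ≥ 90
Round 2 — Hale becomes insolvent.
  Dover: +30 → 30 < 80
No further insolvencies.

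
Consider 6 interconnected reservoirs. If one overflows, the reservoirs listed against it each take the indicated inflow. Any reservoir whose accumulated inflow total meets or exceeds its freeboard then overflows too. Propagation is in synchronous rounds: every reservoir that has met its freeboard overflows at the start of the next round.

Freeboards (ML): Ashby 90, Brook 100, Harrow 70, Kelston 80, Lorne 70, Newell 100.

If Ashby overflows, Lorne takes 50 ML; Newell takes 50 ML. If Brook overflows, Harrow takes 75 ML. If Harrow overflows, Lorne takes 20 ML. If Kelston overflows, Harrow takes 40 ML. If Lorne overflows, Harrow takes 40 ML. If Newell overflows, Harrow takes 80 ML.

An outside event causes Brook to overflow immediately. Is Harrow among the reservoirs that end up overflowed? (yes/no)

yes

Round 1 — Brook overflows (initial).
  Harrow: +75 → 75 ≥ 70
Round 2 — Harrow overflows.
  Lorne: +20 → 20 < 70
No further overflows.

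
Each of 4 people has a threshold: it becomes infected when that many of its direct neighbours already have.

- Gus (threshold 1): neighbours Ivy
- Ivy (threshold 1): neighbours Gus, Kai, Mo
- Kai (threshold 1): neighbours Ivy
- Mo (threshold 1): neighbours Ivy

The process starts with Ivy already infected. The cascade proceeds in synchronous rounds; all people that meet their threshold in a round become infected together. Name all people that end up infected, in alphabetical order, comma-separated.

Round 1 — Ivy becomes infected (initial).
Round 2 — checking thresholds:
  Gus: 1 of 1 neighbours ≥ 1, becomes infected.
  Kai: 1 of 1 neighbours ≥ 1, becomes infected.
  Mo: 1 of 1 neighbours ≥ 1, becomes infected.
Round 3 — no new infections; cascade stops.

Gus, Ivy, Kai, Mo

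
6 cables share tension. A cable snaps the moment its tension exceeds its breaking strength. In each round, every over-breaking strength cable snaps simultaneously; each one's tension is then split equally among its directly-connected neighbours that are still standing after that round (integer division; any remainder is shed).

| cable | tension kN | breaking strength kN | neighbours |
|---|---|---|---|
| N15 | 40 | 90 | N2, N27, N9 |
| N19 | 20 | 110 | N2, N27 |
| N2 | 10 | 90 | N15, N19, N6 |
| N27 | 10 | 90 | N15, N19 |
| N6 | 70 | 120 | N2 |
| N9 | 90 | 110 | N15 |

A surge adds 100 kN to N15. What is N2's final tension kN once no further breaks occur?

56

Round 1 — N15 at 140 > 90. N15 snaps.
  N15 sheds 140 kN to N2, N27, N9: 46 each (2 lost).
    N2: 10+46 = 56 ≤ 90
    N27: 10+46 = 56 ≤ 90
    N9: 90+46 = 136 > 110
Round 2 — N9 snaps.
  N9 sheds 136 kN: no online neighbours, lost.
No further breaks.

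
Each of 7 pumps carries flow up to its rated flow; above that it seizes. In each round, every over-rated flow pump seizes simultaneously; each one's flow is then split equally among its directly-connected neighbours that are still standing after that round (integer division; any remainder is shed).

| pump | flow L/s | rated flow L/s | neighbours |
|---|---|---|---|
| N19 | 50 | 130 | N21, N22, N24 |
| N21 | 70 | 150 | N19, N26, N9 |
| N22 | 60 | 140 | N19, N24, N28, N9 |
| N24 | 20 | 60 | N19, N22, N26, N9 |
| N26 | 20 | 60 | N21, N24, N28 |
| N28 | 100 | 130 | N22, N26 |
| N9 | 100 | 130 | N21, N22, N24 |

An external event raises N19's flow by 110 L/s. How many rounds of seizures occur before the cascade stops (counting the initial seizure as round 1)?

Round 1 — N19 at 160 > 130. N19 seizes.
  N19 sheds 160 L/s to N21, N22, N24: 53 each (1 lost).
    N21: 70+53 = 123 ≤ 150
    N22: 60+53 = 113 ≤ 140
    N24: 20+53 = 73 > 60
Round 2 — N24 seizes.
  N24 sheds 73 L/s to N22, N26, N9: 24 each (1 lost).
    N22: 113+24 = 137 ≤ 140
    N26: 20+24 = 44 ≤ 60
    N9: 100+24 = 124 ≤ 130
No further seizures.

2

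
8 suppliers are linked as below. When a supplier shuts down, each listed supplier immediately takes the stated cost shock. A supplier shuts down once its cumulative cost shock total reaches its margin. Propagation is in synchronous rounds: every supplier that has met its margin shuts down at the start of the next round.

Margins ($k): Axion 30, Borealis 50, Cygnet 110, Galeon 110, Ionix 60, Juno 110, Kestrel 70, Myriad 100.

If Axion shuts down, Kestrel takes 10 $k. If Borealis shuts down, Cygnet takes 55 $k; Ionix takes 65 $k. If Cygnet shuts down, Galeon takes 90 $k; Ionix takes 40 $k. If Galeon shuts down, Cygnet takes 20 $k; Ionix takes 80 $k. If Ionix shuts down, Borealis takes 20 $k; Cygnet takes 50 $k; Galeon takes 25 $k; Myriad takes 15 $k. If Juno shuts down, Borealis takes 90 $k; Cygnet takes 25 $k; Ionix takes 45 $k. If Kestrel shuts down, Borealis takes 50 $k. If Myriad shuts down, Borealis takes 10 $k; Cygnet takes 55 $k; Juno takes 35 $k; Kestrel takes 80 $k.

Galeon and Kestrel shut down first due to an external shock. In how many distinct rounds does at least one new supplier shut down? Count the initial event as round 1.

3

Round 1 — Galeon, Kestrel shut down (initial).
  Borealis: +50 → 50 ≥ 50
  Cygnet: +20 → 20 < 110
  Ionix: +80 → 80 ≥ 60
Round 2 — Borealis, Ionix shut down.
  Cygnet: +55+50 → 125 ≥ 110
  Myriad: +15 → 15 < 100
Round 3 — Cygnet shuts down.
No further shutdowns.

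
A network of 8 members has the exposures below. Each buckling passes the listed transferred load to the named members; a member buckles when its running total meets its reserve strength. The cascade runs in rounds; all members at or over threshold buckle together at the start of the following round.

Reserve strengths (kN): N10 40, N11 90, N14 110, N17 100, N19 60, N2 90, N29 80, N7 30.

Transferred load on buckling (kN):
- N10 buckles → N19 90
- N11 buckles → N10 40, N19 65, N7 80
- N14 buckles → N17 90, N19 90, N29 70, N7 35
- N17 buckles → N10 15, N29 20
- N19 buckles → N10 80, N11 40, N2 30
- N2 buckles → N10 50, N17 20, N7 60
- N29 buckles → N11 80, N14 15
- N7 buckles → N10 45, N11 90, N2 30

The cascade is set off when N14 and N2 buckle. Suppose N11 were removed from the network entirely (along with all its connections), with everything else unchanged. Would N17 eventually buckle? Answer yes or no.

yes

With N11 removed:
Round 1 — N14, N2 buckle (initial).
  N10: +50 → 50 ≥ 40
  N17: +90+20 → 110 ≥ 100
  N19: +90 → 90 ≥ 60
  N29: +70 → 70 < 80
  N7: +35+60 → 95 ≥ 30
Round 2 — N10, N17, N19, N7 buckle.
  N29: +20 → 90 ≥ 80
Round 3 — N29 buckles.
No further bucklings.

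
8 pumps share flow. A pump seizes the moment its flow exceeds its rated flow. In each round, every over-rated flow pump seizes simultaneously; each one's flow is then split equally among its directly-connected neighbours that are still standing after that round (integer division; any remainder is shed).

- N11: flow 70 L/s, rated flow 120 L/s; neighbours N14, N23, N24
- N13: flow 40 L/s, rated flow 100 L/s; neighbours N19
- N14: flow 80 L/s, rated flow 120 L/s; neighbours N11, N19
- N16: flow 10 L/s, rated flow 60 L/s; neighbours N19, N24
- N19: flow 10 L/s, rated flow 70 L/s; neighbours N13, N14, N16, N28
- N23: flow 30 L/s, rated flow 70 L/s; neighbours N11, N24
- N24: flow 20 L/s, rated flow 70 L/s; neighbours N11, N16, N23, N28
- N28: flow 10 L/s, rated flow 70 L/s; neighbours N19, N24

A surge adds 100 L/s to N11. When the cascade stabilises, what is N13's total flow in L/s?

Round 1 — N11 at 170 > 120. N11 seizes.
  N11 sheds 170 L/s to N14, N23, N24: 56 each (2 lost).
    N14: 80+56 = 136 > 120
    N23: 30+56 = 86 > 70
    N24: 20+56 = 76 > 70
Round 2 — N14, N23, N24 seize.
  N14 sheds 136 L/s to N19: 136 each.
    N19: 10+136 = 146 > 70
  N23 sheds 86 L/s: no online neighbours, lost.
  N24 sheds 76 L/s to N16, N28: 38 each.
    N16: 10+38 = 48 ≤ 60
    N28: 10+38 = 48 ≤ 70
Round 3 — N19 seizes.
  N19 sheds 146 L/s to N13, N16, N28: 48 each (2 lost).
    N13: 40+48 = 88 ≤ 100
    N16: 48+48 = 96 > 60
    N28: 48+48 = 96 > 70
Round 4 — N16, N28 seize.
  N16 sheds 96 L/s: no online neighbours, lost.
  N28 sheds 96 L/s: no online neighbours, lost.
No further seizures.

88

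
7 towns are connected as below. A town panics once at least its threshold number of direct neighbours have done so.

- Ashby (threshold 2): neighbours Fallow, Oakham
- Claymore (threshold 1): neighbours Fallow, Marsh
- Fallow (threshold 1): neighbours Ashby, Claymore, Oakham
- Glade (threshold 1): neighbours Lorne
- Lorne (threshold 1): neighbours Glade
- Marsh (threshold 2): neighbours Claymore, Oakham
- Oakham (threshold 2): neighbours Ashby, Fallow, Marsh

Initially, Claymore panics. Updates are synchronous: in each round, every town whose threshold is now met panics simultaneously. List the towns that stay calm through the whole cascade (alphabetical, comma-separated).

Ashby, Glade, Lorne, Marsh, Oakham

Round 1 — Claymore panics (initial).
Round 2 — checking thresholds:
  Fallow: 1 of 3 neighbours ≥ 1, panics.
  Marsh: 1 of 2 neighbours < 2, not yet.
Round 3 — no new panics; cascade stops.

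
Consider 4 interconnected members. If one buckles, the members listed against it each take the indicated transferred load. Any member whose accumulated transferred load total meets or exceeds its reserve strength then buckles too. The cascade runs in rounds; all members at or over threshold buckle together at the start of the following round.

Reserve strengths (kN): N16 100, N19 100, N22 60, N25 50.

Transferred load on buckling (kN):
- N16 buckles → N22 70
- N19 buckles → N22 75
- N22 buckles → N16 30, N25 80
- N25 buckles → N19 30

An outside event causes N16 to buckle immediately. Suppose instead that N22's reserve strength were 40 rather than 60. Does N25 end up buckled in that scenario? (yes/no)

With N22's reserve strength at 40:
Round 1 — N16 buckles (initial).
  N22: +70 → 70 ≥ 40
Round 2 — N22 buckles.
  N25: +80 → 80 ≥ 50
Round 3 — N25 buckles.
  N19: +30 → 30 < 100
No further bucklings.

yes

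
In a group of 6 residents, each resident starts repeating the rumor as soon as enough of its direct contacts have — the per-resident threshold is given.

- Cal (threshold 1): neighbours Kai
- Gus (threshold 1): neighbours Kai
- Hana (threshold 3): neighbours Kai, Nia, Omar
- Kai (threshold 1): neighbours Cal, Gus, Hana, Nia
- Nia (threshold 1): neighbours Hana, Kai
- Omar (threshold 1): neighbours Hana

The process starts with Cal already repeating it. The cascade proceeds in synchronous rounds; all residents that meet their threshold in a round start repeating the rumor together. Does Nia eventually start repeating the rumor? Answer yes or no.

Round 1 — Cal starts repeating the rumor (initial).
Round 2 — checking thresholds:
  Kai: 1 of 4 neighbours ≥ 1, starts repeating the rumor.
Round 3 — checking thresholds:
  Gus: 1 of 1 neighbours ≥ 1, starts repeating the rumor.
  Hana: 1 of 3 neighbours < 3, below threshold.
  Nia: 1 of 2 neighbours ≥ 1, starts repeating the rumor.
Round 4 — no new spreads; cascade stops.

yes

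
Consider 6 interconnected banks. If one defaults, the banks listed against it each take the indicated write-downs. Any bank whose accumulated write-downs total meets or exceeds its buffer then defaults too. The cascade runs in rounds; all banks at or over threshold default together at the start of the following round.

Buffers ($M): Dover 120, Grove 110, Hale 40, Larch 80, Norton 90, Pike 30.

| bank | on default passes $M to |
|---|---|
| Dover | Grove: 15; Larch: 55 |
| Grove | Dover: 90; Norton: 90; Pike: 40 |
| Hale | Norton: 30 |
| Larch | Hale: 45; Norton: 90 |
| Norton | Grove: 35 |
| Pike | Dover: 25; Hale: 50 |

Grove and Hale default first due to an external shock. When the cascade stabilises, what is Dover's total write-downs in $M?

Round 1 — Grove, Hale default (initial).
  Dover: +90 → 90 < 120
  Norton: +90+30 → 120 ≥ 90
  Pike: +40 → 40 ≥ 30
Round 2 — Norton, Pike default.
  Dover: +25 → 115 < 120
No further defaults.

115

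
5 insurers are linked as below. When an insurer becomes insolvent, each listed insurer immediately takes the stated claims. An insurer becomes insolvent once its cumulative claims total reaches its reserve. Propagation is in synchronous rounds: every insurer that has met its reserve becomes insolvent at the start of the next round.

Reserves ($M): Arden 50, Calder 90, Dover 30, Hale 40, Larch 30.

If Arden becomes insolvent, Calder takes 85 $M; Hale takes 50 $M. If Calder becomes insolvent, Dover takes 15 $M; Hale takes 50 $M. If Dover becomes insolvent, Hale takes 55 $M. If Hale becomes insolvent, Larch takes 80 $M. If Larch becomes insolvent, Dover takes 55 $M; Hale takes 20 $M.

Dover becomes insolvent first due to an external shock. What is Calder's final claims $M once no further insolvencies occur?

Round 1 — Dover becomes insolvent (initial).
  Hale: +55 → 55 ≥ 40
Round 2 — Hale becomes insolvent.
  Larch: +80 → 80 ≥ 30
Round 3 — Larch becomes insolvent.
No further insolvencies.

0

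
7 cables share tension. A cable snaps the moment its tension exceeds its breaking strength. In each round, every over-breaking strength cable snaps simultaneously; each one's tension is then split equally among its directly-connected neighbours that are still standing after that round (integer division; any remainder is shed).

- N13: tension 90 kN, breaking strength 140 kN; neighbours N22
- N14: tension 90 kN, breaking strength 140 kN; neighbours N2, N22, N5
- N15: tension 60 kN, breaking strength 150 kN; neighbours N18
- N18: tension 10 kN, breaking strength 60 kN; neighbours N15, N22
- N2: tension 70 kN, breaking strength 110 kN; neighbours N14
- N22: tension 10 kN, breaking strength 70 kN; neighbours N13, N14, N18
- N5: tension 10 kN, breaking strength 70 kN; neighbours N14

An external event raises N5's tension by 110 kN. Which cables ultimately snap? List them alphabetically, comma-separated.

Round 1 — N5 at 120 > 70. N5 snaps.
  N5 sheds 120 kN to N14: 120 each.
    N14: 90+120 = 210 > 140
Round 2 — N14 snaps.
  N14 sheds 210 kN to N2, N22: 105 each.
    N2: 70+105 = 175 > 110
    N22: 10+105 = 115 > 70
Round 3 — N2, N22 snap.
  N2 sheds 175 kN: no online neighbours, lost.
  N22 sheds 115 kN to N13, N18: 57 each (1 lost).
    N13: 90+57 = 147 > 140
    N18: 10+57 = 67 > 60
Round 4 — N13, N18 snap.
  N13 sheds 147 kN: no online neighbours, lost.
  N18 sheds 67 kN to N15: 67 each.
    N15: 60+67 = 127 ≤ 150
No further breaks.

N13, N14, N18, N2, N22, N5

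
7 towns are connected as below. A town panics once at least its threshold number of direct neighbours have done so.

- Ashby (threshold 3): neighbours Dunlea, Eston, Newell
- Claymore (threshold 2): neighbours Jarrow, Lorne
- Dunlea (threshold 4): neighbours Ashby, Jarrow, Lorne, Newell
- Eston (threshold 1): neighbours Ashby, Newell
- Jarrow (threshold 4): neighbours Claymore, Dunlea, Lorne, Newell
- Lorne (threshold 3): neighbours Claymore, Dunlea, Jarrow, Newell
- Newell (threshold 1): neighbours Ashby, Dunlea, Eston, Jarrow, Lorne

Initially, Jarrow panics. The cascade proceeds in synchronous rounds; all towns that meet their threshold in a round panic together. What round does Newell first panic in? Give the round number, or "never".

2

Round 1 — Jarrow panics (initial).
Round 2 — checking thresholds:
  Claymore: 1 of 2 neighbours < 2, holds.
  Dunlea: 1 of 4 neighbours < 4, holds.
  Lorne: 1 of 4 neighbours < 3, holds.
  Newell: 1 of 5 neighbours ≥ 1, panics.
Round 3 — checking thresholds:
  Ashby: 1 of 3 neighbours < 3, holds.
  Claymore: 1 of 2 neighbours < 2, holds.
  Dunlea: 2 of 4 neighbours < 4, holds.
  Eston: 1 of 2 neighbours ≥ 1, panics.
  Lorne: 2 of 4 neighbours < 3, holds.
Round 4 — no new panics; cascade stops.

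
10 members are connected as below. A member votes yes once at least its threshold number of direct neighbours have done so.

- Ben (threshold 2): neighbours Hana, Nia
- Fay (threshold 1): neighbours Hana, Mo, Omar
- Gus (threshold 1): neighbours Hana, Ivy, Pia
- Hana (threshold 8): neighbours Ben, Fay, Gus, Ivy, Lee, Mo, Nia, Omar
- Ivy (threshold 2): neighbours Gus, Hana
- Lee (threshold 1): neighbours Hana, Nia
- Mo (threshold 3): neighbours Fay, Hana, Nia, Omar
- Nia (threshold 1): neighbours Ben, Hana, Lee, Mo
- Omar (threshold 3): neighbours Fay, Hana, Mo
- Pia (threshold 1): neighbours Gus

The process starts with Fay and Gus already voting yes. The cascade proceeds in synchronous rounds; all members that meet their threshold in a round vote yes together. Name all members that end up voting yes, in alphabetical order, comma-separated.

Round 1 — Fay, Gus vote yes (initial).
Round 2 — checking thresholds:
  Hana: 2 of 8 neighbours < 8, holds.
  Ivy: 1 of 2 neighbours < 2, holds.
  Mo: 1 of 4 neighbours < 3, holds.
  Omar: 1 of 3 neighbours < 3, holds.
  Pia: 1 of 1 neighbours ≥ 1, votes yes.
Round 3 — no new yes votes; cascade stops.

Fay, Gus, Pia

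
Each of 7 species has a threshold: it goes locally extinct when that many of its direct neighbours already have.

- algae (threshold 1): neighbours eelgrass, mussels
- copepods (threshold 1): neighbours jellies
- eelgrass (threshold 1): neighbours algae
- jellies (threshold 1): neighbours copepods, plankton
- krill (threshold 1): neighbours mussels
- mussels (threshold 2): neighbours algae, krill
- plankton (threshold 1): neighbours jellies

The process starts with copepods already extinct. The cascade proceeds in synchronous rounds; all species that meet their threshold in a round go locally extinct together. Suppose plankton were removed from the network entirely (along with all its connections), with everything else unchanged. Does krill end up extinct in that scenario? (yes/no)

With plankton removed:
Round 1 — copepods goes locally extinct (initial).
Round 2 — checking thresholds:
  jellies: 1 of 1 neighbours ≥ 1, goes locally extinct.
Round 3 — no new extinctions; cascade stops.

no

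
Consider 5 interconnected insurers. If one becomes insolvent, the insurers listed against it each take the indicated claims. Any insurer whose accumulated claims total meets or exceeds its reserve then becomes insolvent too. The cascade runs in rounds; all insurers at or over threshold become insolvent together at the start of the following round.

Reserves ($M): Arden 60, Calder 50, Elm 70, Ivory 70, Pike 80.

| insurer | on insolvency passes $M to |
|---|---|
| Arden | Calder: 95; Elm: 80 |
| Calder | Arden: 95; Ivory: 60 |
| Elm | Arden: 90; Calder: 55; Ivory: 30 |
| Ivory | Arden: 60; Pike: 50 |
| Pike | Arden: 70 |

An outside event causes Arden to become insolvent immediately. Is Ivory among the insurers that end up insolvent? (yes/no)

Round 1 — Arden becomes insolvent (initial).
  Calder: +95 → 95 ≥ 50
  Elm: +80 → 80 ≥ 70
Round 2 — Calder, Elm become insolvent.
  Ivory: +60+30 → 90 ≥ 70
Round 3 — Ivory becomes insolvent.
  Pike: +50 → 50 < 80
No further insolvencies.

yes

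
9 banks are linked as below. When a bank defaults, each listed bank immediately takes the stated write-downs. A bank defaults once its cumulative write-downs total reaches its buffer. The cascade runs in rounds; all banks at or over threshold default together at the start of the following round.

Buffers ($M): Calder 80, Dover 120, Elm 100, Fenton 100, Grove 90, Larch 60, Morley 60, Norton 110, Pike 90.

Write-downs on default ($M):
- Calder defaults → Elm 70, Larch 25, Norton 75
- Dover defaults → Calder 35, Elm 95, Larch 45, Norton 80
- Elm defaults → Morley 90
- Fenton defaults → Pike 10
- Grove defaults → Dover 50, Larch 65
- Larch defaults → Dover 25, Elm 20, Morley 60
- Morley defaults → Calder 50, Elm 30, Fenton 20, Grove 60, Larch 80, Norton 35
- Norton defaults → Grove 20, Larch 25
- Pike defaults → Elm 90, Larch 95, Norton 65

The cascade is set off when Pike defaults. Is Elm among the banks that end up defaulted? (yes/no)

Round 1 — Pike defaults (initial).
  Elm: +90 → 90 < 100
  Larch: +95 → 95 ≥ 60
  Norton: +65 → 65 < 110
Round 2 — Larch defaults.
  Dover: +25 → 25 < 120
  Elm: +20 → 110 ≥ 100
  Morley: +60 → 60 ≥ 60
Round 3 — Elm, Morley default.
  Calder: +50 → 50 < 80
  Fenton: +20 → 20 < 100
  Grove: +60 → 60 < 90
  Norton: +35 → 100 < 110
No further defaults.

yes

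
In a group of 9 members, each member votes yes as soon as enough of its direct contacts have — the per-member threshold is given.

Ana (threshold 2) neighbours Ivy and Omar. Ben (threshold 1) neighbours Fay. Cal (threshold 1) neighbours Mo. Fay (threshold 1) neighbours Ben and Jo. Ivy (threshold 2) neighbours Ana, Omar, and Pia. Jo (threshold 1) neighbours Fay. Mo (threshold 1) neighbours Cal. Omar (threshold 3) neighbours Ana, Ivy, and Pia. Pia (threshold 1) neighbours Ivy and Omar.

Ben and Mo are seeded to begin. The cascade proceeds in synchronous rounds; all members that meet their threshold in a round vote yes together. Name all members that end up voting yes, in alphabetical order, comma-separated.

Round 1 — Ben, Mo vote yes (initial).
Round 2 — checking thresholds:
  Cal: 1 of 1 neighbours ≥ 1, votes yes.
  Fay: 1 of 2 neighbours ≥ 1, votes yes.
Round 3 — checking thresholds:
  Jo: 1 of 1 neighbours ≥ 1, votes yes.
Round 4 — no new yes votes; cascade stops.

Ben, Cal, Fay, Jo, Mo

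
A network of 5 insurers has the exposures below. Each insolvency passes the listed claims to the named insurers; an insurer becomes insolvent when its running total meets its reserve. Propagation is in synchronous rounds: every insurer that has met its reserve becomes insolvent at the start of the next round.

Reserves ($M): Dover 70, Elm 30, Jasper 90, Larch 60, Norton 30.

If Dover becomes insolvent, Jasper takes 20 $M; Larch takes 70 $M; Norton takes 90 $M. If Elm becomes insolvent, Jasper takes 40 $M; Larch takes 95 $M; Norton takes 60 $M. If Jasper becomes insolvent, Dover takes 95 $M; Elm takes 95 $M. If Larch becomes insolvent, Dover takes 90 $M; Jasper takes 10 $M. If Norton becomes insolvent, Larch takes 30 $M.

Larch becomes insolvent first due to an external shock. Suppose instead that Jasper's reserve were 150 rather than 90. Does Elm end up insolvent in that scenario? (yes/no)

no

With Jasper's reserve at 150:
Round 1 — Larch becomes insolvent (initial).
  Dover: +90 → 90 ≥ 70
  Jasper: +10 → 10 < 150
Round 2 — Dover becomes insolvent.
  Jasper: +20 → 30 < 150
  Norton: +90 → 90 ≥ 30
Round 3 — Norton becomes insolvent.
No further insolvencies.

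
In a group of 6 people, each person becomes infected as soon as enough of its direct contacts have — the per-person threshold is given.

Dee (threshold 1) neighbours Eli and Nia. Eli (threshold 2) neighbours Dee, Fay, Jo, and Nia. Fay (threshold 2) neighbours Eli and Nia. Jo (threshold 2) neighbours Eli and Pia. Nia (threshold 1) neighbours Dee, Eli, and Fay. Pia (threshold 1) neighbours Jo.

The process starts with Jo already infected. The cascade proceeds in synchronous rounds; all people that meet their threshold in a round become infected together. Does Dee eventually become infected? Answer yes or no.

no

Round 1 — Jo becomes infected (initial).
Round 2 — checking thresholds:
  Eli: 1 of 4 neighbours < 2, not yet.
  Pia: 1 of 1 neighbours ≥ 1, becomes infected.
Round 3 — no new infections; cascade stops.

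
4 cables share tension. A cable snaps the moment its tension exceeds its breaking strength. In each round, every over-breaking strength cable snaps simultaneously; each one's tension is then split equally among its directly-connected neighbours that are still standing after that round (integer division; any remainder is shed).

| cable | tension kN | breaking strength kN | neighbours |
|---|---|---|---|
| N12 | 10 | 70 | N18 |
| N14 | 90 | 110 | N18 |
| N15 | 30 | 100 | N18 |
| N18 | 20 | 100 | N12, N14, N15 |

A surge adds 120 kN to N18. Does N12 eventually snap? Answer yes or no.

Round 1 — N18 at 140 > 100. N18 snaps.
  N18 sheds 140 kN to N12, N14, N15: 46 each (2 lost).
    N12: 10+46 = 56 ≤ 70
    N14: 90+46 = 136 > 110
    N15: 30+46 = 76 ≤ 100
Round 2 — N14 snaps.
  N14 sheds 136 kN: no online neighbours, lost.
No further breaks.

no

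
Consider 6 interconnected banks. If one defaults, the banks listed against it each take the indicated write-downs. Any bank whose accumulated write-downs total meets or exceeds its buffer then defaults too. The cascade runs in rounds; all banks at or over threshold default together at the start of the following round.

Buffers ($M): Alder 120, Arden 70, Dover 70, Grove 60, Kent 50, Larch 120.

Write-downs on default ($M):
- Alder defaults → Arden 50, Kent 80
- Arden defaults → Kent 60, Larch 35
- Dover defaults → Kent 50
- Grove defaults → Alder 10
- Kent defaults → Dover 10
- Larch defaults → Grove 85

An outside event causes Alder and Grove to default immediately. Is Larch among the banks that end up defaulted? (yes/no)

no

Round 1 — Alder, Grove default (initial).
  Arden: +50 → 50 < 70
  Kent: +80 → 80 ≥ 50
Round 2 — Kent defaults.
  Dover: +10 → 10 < 70
No further defaults.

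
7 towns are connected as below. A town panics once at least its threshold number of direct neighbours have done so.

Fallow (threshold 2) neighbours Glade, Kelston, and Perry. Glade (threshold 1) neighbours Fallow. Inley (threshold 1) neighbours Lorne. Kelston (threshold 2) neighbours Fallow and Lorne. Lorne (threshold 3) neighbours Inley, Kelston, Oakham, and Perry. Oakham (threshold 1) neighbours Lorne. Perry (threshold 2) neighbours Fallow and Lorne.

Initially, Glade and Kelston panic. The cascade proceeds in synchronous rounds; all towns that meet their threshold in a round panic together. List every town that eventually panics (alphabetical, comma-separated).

Fallow, Glade, Kelston

Round 1 — Glade, Kelston panic (initial).
Round 2 — checking thresholds:
  Fallow: 2 of 3 neighbours ≥ 2, panics.
  Lorne: 1 of 4 neighbours < 3, not yet.
Round 3 — no new panics; cascade stops.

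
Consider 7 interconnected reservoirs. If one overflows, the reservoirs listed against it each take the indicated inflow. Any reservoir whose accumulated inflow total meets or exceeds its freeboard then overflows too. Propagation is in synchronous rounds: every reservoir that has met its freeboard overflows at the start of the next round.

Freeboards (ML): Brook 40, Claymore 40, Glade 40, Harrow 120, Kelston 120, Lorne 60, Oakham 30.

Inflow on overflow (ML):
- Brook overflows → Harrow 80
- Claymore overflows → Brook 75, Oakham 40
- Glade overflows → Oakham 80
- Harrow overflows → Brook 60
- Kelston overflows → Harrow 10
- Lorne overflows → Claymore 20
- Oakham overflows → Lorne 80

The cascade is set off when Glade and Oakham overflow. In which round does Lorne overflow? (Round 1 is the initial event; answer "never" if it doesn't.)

Round 1 — Glade, Oakham overflow (initial).
  Lorne: +80 → 80 ≥ 60
Round 2 — Lorne overflows.
  Claymore: +20 → 20 < 40
No further overflows.

2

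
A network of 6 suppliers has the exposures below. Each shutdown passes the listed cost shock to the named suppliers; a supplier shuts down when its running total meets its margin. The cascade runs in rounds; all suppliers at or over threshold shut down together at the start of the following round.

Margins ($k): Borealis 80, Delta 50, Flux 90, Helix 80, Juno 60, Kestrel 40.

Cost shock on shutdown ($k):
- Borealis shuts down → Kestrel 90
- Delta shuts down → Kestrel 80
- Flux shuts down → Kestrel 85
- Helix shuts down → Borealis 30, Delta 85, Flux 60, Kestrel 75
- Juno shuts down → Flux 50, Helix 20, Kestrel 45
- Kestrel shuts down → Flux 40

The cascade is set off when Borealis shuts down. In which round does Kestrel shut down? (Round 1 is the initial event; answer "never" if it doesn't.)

2

Round 1 — Borealis shuts down (initial).
  Kestrel: +90 → 90 ≥ 40
Round 2 — Kestrel shuts down.
  Flux: +40 → 40 < 90
No further shutdowns.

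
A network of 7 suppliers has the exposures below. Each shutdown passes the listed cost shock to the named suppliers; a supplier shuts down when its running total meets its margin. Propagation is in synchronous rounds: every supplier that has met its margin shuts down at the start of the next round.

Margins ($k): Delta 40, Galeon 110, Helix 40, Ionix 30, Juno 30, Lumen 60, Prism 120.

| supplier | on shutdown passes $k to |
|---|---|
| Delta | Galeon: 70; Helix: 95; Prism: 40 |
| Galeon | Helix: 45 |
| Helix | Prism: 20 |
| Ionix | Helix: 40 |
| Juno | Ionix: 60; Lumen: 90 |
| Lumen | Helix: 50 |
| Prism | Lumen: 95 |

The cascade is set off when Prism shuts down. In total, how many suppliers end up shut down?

3

Round 1 — Prism shuts down (initial).
  Lumen: +95 → 95 ≥ 60
Round 2 — Lumen shuts down.
  Helix: +50 → 50 ≥ 40
Round 3 — Helix shuts down.
No further shutdowns.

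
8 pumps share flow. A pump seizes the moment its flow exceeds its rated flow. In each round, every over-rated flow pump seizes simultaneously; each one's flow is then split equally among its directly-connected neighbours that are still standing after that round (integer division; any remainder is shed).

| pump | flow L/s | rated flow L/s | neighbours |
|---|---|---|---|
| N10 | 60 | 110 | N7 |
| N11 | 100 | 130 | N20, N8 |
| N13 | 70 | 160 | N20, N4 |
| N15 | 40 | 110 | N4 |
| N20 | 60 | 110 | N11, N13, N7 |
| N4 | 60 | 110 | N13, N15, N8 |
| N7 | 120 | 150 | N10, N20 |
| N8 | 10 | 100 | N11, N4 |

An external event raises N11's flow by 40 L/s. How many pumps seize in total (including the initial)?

Round 1 — N11 at 140 > 130. N11 seizes.
  N11 sheds 140 L/s to N20, N8: 70 each.
    N20: 60+70 = 130 > 110
    N8: 10+70 = 80 ≤ 100
Round 2 — N20 seizes.
  N20 sheds 130 L/s to N13, N7: 65 each.
    N13: 70+65 = 135 ≤ 160
    N7: 120+65 = 185 > 150
Round 3 — N7 seizes.
  N7 sheds 185 L/s to N10: 185 each.
    N10: 60+185 = 245 > 110
Round 4 — N10 seizes.
  N10 sheds 245 L/s: no online neighbours, lost.
No further seizures.

4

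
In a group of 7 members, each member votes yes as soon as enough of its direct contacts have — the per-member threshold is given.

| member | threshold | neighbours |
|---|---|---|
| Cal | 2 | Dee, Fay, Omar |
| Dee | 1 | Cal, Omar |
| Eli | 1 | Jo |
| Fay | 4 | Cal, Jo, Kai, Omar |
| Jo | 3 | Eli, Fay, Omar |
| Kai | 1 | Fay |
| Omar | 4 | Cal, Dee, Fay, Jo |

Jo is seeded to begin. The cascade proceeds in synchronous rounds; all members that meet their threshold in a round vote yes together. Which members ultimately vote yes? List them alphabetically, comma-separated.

Eli, Jo

Round 1 — Jo votes yes (initial).
Round 2 — checking thresholds:
  Eli: 1 of 1 neighbours ≥ 1, votes yes.
  Fay: 1 of 4 neighbours < 4, not yet.
  Omar: 1 of 4 neighbours < 4, not yet.
Round 3 — no new yes votes; cascade stops.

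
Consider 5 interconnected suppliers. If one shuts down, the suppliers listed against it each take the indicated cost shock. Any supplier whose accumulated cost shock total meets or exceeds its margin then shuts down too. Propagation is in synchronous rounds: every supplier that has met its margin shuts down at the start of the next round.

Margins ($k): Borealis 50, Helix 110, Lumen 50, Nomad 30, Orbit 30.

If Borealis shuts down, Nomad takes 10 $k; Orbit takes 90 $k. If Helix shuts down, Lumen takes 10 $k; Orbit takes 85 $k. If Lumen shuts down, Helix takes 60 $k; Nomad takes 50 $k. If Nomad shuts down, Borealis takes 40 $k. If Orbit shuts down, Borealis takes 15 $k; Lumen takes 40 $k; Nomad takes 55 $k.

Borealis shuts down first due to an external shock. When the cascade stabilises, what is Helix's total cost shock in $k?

0

Round 1 — Borealis shuts down (initial).
  Nomad: +10 → 10 < 30
  Orbit: +90 → 90 ≥ 30
Round 2 — Orbit shuts down.
  Lumen: +40 → 40 < 50
  Nomad: +55 → 65 ≥ 30
Round 3 — Nomad shuts down.
No further shutdowns.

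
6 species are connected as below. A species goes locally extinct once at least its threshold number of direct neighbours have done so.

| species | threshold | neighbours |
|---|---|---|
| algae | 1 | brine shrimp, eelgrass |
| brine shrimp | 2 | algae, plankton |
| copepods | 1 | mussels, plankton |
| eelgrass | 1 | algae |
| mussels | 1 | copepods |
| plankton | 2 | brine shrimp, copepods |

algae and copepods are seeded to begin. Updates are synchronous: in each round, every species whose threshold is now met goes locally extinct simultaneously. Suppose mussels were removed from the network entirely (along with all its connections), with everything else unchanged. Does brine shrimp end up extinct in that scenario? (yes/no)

With mussels removed:
Round 1 — algae, copepods go locally extinct (initial).
Round 2 — checking thresholds:
  brine shrimp: 1 of 2 neighbours < 2, below threshold.
  eelgrass: 1 of 1 neighbours ≥ 1, goes locally extinct.
  plankton: 1 of 2 neighbours < 2, below threshold.
Round 3 — no new extinctions; cascade stops.

no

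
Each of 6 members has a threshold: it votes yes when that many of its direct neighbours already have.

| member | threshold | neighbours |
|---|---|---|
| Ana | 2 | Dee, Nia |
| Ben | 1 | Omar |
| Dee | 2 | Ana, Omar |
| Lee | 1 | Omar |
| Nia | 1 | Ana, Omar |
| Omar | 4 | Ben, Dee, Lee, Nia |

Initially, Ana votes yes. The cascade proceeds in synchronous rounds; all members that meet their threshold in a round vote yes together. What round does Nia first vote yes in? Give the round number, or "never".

2

Round 1 — Ana votes yes (initial).
Round 2 — checking thresholds:
  Dee: 1 of 2 neighbours < 2, below threshold.
  Nia: 1 of 2 neighbours ≥ 1, votes yes.
Round 3 — no new yes votes; cascade stops.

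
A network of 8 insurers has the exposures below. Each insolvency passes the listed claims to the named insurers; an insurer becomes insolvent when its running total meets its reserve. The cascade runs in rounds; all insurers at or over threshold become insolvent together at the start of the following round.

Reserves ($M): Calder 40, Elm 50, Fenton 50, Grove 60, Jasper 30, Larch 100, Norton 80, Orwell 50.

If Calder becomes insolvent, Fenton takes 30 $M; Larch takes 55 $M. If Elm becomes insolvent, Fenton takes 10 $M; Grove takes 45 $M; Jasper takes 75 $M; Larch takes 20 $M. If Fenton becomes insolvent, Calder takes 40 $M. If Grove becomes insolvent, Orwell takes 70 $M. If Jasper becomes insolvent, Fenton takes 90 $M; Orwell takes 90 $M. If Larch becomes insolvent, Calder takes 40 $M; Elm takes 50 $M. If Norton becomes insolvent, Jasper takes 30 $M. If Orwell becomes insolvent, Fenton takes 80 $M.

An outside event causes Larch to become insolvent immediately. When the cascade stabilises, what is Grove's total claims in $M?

Round 1 — Larch becomes insolvent (initial).
  Calder: +40 → 40 ≥ 40
  Elm: +50 → 50 ≥ 50
Round 2 — Calder, Elm become insolvent.
  Fenton: +30+10 → 40 < 50
  Grove: +45 → 45 < 60
  Jasper: +75 → 75 ≥ 30
Round 3 — Jasper becomes insolvent.
  Fenton: +90 → 130 ≥ 50
  Orwell: +90 → 90 ≥ 50
Round 4 — Fenton, Orwell become insolvent.
No further insolvencies.

45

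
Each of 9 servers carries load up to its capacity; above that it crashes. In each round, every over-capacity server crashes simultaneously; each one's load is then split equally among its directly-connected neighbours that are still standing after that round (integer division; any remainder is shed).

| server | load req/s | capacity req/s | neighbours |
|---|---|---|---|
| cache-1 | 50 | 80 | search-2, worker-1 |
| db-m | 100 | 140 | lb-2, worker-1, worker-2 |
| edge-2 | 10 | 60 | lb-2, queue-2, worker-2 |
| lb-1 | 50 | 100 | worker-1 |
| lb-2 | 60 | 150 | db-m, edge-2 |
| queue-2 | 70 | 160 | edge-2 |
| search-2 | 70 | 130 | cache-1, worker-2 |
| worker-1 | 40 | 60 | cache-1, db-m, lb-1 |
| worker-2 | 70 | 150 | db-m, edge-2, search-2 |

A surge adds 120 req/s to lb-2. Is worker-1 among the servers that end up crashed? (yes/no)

Round 1 — lb-2 at 180 > 150. lb-2 crashes.
  lb-2 sheds 180 req/s to db-m, edge-2: 90 each.
    db-m: 100+90 = 190 > 140
    edge-2: 10+90 = 100 > 60
Round 2 — db-m, edge-2 crash.
  db-m sheds 190 req/s to worker-1, worker-2: 95 each.
    worker-1: 40+95 = 135 > 60
    worker-2: 70+95 = 165 > 150
  edge-2 sheds 100 req/s to queue-2, worker-2: 50 each.
    queue-2: 70+50 = 120 ≤ 160
    worker-2: 165+50 = 215 > 150
Round 3 — worker-1, worker-2 crash.
  worker-1 sheds 135 req/s to cache-1, lb-1: 67 each (1 lost).
    cache-1: 50+67 = 117 > 80
    lb-1: 50+67 = 117 > 100
  worker-2 sheds 215 req/s to search-2: 215 each.
    search-2: 70+215 = 285 > 130
Round 4 — cache-1, lb-1, search-2 crash.
  cache-1 sheds 117 req/s: no online neighbours, lost.
  lb-1 sheds 117 req/s: no online neighbours, lost.
  search-2 sheds 285 req/s: no online neighbours, lost.
No further crashes.

yes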